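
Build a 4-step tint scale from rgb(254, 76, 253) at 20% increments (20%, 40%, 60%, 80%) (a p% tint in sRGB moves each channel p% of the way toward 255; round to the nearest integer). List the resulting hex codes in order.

#FE70FD, #FE94FE, #FFB7FE, #FFDBFF

20%: (254→254, 76 + 35.8 = 111.8→112, 253→253) → #FE70FD
40%: (254→254, 76 + 71.6 = 147.6→148, 253 + 0.8 = 253.8→254) → #FE94FE
60%: (254 + 0.6 = 254.6→255, 76 + 107.4 = 183.4→183, 253 + 1.2 = 254.2→254) → #FFB7FE
80%: (254 + 0.8 = 254.8→255, 76 + 143.2 = 219.2→219, 253 + 1.6 = 254.6→255) → #FFDBFF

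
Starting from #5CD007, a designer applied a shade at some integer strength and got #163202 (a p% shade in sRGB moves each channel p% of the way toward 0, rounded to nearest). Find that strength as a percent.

#5CD007 is rgb(92, 208, 7); #163202 is rgb(22, 50, 2).
On the G channel (widest range): 50 ≈ 208 + (p/100)(0 − 208), so p ≈ 100×(50 − 208)/(0 − 208) = -15800/-208 = 75.96.
p = 76 reproduces all three channels after rounding.

76%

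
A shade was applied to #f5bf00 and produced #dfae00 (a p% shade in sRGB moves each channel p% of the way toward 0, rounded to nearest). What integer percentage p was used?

9%

#f5bf00 is rgb(245, 191, 0); #dfae00 is rgb(223, 174, 0).
On the R channel (widest range): 223 ≈ 245 + (p/100)(0 − 245), so p ≈ 100×(223 − 245)/(0 − 245) = -2200/-245 = 8.98.
p = 9 reproduces all three channels after rounding.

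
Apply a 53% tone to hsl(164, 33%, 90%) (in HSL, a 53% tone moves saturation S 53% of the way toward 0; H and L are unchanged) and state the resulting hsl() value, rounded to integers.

hsl(164, 16%, 90%)

S moves 53% from 33 toward 0: 33 − 17.49 = 15.51 → 16.
H and L are unchanged.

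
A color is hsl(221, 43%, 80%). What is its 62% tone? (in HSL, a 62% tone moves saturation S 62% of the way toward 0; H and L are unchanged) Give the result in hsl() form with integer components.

S moves 62% from 43 toward 0: 43 − 26.66 = 16.34 → 16.
H and L are unchanged.

hsl(221, 16%, 80%)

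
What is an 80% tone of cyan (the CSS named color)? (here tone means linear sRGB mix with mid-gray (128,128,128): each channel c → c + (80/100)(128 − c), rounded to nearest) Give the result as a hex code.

CSS cyan is rgb(0, 255, 255).
Per channel, c → c + 0.8(128 − c):
  R: 0 + 0.8×(128−0) = 0 + 102.4 = 102.4 → 102
  G: 255 − 101.6 = 153.4 → 153
  B: 255 + 0.8×(128−255) = 255 − 101.6 = 153.4 → 153
rgb(102, 153, 153) = #669999.

#669999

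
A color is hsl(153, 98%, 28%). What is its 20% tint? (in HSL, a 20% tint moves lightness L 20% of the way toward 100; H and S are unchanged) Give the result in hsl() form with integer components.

L moves 20% from 28 toward 100: 28 + 14.4 = 42.4 → 42.
H and S are unchanged.

hsl(153, 98%, 42%)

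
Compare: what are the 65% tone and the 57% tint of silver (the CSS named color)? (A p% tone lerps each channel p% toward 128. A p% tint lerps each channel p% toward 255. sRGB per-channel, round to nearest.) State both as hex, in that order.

#969696, #E4E4E4

CSS silver is rgb(192, 192, 192).
65% tone:
  R: 192 − 41.6 = 150.4 → 150
  G: 192 + 0.65×(128−192) = 192 − 41.6 = 150.4 → 150
  B: 192 − 41.6 = 150.4 → 150
  → #969696
57% tint:
  R: 192 + 0.57×(255−192) = 192 + 35.91 = 227.91 → 228
  G: 192 + 0.57×(255−192) = 192 + 35.91 = 227.91 → 228
  B: 192 + 35.91 = 227.91 → 228
  → #E4E4E4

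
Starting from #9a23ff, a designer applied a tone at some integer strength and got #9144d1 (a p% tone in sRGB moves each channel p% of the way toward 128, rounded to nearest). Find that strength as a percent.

36%

#9a23ff is rgb(154, 35, 255); #9144d1 is rgb(145, 68, 209).
On the B channel (widest range): 209 ≈ 255 + (p/100)(128 − 255), so p ≈ 100×(209 − 255)/(128 − 255) = -4600/-127 = 36.22.
p = 36 reproduces all three channels after rounding.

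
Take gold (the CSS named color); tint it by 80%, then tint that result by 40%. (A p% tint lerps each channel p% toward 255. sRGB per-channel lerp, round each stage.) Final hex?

CSS gold is rgb(255, 215, 0).
Lerp each channel 80% toward 255:
  R: 255 + 0 = 255 → 255
  G: 215 + 32 = 247 → 247
  B: 0 + 0.8×(255−0) = 0 + 204 = 204 → 204
After the tint: rgb(255, 247, 204) = #FFF7CC.
Per channel, c → c + 0.4(255 − c):
  R: 255 + 0.4×(255−255) = 255 + 0 = 255 → 255
  G: 247 + 3.2 = 250.2 → 250
  B: 204 + 0.4×(255−204) = 204 + 20.4 = 224.4 → 224
rgb(255, 250, 224) = #FFFAE0.

#FFFAE0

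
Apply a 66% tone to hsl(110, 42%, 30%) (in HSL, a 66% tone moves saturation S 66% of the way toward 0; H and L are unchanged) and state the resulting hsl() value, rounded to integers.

S moves 66% from 42 toward 0: 42 − 27.72 = 14.28 → 14.
H and L are unchanged.

hsl(110, 14%, 30%)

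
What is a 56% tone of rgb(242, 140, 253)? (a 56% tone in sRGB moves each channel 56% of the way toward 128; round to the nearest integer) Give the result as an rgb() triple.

rgb(178, 133, 183)

A 56% tone moves each channel 56% toward 128:
  R: 242 + 0.56×(128−242) = 242 − 63.84 = 178.16 → 178
  G: 140 + 0.56×(128−140) = 140 − 6.72 = 133.28 → 133
  B: 253 − 70 = 183 → 183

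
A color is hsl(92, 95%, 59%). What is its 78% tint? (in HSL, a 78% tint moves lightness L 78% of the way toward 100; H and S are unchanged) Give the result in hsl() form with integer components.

hsl(92, 95%, 91%)

L moves 78% from 59 toward 100: 59 + 31.98 = 90.98 → 91.
H and S are unchanged.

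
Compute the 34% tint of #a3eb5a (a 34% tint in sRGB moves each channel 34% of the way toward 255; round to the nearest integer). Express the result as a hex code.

#a3eb5a is rgb(163, 235, 90).
Per channel, c → c + 0.34(255 − c):
  R: 163 + 31.28 = 194.28 → 194
  G: 235 + 6.8 = 241.8 → 242
  B: 90 + 0.34×(255−90) = 90 + 56.1 = 146.1 → 146
rgb(194, 242, 146) = #c2f292.

#c2f292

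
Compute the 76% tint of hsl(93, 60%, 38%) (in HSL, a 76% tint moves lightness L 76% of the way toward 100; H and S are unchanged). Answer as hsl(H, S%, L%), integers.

L moves 76% from 38 toward 100: 38 + 47.12 = 85.12 → 85.
H and S are unchanged.

hsl(93, 60%, 85%)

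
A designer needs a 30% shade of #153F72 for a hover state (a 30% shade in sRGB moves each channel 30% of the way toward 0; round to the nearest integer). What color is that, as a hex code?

#0F2C50

#153F72 is rgb(21, 63, 114).
A 30% shade moves each channel 30% toward 0:
  R: 21 + 0.3×(0−21) = 21 − 6.3 = 14.7 → 15
  G: 63 + 0.3×(0−63) = 63 − 18.9 = 44.1 → 44
  B: 114 − 34.2 = 79.8 → 80
rgb(15, 44, 80) = #0F2C50.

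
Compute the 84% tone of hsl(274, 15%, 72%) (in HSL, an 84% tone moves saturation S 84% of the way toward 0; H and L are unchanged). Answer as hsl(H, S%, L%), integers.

hsl(274, 2%, 72%)

S moves 84% from 15 toward 0: 15 − 12.6 = 2.4 → 2.
H and L are unchanged.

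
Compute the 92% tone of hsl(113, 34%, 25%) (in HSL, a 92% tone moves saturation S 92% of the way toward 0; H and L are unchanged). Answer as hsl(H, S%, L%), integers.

S moves 92% from 34 toward 0: 34 − 31.28 = 2.72 → 3.
H and L are unchanged.

hsl(113, 3%, 25%)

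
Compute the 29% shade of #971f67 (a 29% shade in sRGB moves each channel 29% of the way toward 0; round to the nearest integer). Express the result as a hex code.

#971f67 is rgb(151, 31, 103).
A 29% shade moves each channel 29% toward 0:
  R: 151 + 0.29×(0−151) = 151 − 43.79 = 107.21 → 107
  G: 31 − 8.99 = 22.01 → 22
  B: 103 − 29.87 = 73.13 → 73
rgb(107, 22, 73) = #6b1649.

#6b1649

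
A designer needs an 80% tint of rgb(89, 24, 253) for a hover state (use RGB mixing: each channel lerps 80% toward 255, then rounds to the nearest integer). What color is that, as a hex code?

An 80% tint moves each channel 80% toward 255:
  R: 89 + 132.8 = 221.8 → 222
  G: 24 + 0.8×(255−24) = 24 + 184.8 = 208.8 → 209
  B: 253 + 0.8×(255−253) = 253 + 1.6 = 254.6 → 255
rgb(222, 209, 255) = #ded1ff.

#ded1ff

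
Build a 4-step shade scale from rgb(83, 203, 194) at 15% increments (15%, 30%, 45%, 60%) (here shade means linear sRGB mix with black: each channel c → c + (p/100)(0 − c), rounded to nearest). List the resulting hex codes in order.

#47ADA5, #3A8E88, #2E706B, #21514E

15%: (83 − 12.45 = 70.55→71, 203 − 30.45 = 172.55→173, 194 − 29.1 = 164.9→165) → #47ADA5
30%: (83 − 24.9 = 58.1→58, 203 − 60.9 = 142.1→142, 194 − 58.2 = 135.8→136) → #3A8E88
45%: (83 − 37.35 = 45.65→46, 203 − 91.35 = 111.65→112, 194 − 87.3 = 106.7→107) → #2E706B
60%: (83 − 49.8 = 33.2→33, 203 − 121.8 = 81.2→81, 194 − 116.4 = 77.6→78) → #21514E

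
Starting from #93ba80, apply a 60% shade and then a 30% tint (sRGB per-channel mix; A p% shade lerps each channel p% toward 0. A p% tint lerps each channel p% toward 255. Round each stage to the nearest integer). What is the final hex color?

#768070

#93ba80 is rgb(147, 186, 128).
Per channel, c → c + 0.6(0 − c):
  R: 147 + 0.6×(0−147) = 147 − 88.2 = 58.8 → 59
  G: 186 + 0.6×(0−186) = 186 − 111.6 = 74.4 → 74
  B: 128 − 76.8 = 51.2 → 51
After the shade: rgb(59, 74, 51) = #3b4a33.
Per channel, c → c + 0.3(255 − c):
  R: 59 + 58.8 = 117.8 → 118
  G: 74 + 54.3 = 128.3 → 128
  B: 51 + 0.3×(255−51) = 51 + 61.2 = 112.2 → 112
rgb(118, 128, 112) = #768070.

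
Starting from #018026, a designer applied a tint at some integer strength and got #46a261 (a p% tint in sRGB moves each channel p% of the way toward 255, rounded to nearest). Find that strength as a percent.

#018026 is rgb(1, 128, 38); #46a261 is rgb(70, 162, 97).
On the R channel (widest range): 70 ≈ 1 + (p/100)(255 − 1), so p ≈ 100×(70 − 1)/(255 − 1) = 6900/254 = 27.17.
p = 27 reproduces all three channels after rounding.

27%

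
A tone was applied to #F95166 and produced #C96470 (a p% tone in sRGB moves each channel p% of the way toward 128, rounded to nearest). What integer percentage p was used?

40%

#F95166 is rgb(249, 81, 102); #C96470 is rgb(201, 100, 112).
On the R channel (widest range): 201 ≈ 249 + (p/100)(128 − 249), so p ≈ 100×(201 − 249)/(128 − 249) = -4800/-121 = 39.67.
p = 40 reproduces all three channels after rounding.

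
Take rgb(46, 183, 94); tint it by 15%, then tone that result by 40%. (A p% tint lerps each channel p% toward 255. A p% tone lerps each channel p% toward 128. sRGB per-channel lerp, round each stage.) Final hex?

Per channel, c → c + 0.15(255 − c):
  R: 46 + 0.15×(255−46) = 46 + 31.35 = 77.35 → 77
  G: 183 + 0.15×(255−183) = 183 + 10.8 = 193.8 → 194
  B: 94 + 0.15×(255−94) = 94 + 24.15 = 118.15 → 118
After the tint: rgb(77, 194, 118) = #4DC276.
A 40% tone moves each channel 40% toward 128:
  R: 77 + 20.4 = 97.4 → 97
  G: 194 + 0.4×(128−194) = 194 − 26.4 = 167.6 → 168
  B: 118 + 0.4×(128−118) = 118 + 4 = 122 → 122
rgb(97, 168, 122) = #61A87A.

#61A87A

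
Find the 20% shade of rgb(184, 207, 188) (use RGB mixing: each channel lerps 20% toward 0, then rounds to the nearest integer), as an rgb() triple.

rgb(147, 166, 150)

A 20% shade moves each channel 20% toward 0:
  R: 184 + 0.2×(0−184) = 184 − 36.8 = 147.2 → 147
  G: 207 + 0.2×(0−207) = 207 − 41.4 = 165.6 → 166
  B: 188 + 0.2×(0−188) = 188 − 37.6 = 150.4 → 150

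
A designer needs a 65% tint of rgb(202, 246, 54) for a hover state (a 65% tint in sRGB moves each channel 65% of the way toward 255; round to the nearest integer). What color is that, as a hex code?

#ecfcb9

Lerp each channel 65% toward 255:
  R: 202 + 34.45 = 236.45 → 236
  G: 246 + 0.65×(255−246) = 246 + 5.85 = 251.85 → 252
  B: 54 + 0.65×(255−54) = 54 + 130.65 = 184.65 → 185
rgb(236, 252, 185) = #ecfcb9.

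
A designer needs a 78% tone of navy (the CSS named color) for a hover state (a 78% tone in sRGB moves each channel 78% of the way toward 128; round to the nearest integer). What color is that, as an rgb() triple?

rgb(100, 100, 128)

CSS navy is rgb(0, 0, 128).
Lerp each channel 78% toward 128:
  R: 0 + 0.78×(128−0) = 0 + 99.84 = 99.84 → 100
  G: 0 + 99.84 = 99.84 → 100
  B: 128 + 0.78×(128−128) = 128 + 0 = 128 → 128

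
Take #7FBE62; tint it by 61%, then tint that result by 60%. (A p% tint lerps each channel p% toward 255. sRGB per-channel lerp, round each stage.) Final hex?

#EBF5E7

#7FBE62 is rgb(127, 190, 98).
A 61% tint moves each channel 61% toward 255:
  R: 127 + 0.61×(255−127) = 127 + 78.08 = 205.08 → 205
  G: 190 + 0.61×(255−190) = 190 + 39.65 = 229.65 → 230
  B: 98 + 0.61×(255−98) = 98 + 95.77 = 193.77 → 194
After the tint: rgb(205, 230, 194) = #CDE6C2.
Per channel, c → c + 0.6(255 − c):
  R: 205 + 30 = 235 → 235
  G: 230 + 15 = 245 → 245
  B: 194 + 0.6×(255−194) = 194 + 36.6 = 230.6 → 231
rgb(235, 245, 231) = #EBF5E7.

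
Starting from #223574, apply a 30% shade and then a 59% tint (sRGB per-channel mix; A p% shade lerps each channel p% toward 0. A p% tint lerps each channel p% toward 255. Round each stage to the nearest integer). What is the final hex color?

#223574 is rgb(34, 53, 116).
Per channel, c → c + 0.3(0 − c):
  R: 34 + 0.3×(0−34) = 34 − 10.2 = 23.8 → 24
  G: 53 − 15.9 = 37.1 → 37
  B: 116 + 0.3×(0−116) = 116 − 34.8 = 81.2 → 81
After the shade: rgb(24, 37, 81) = #182551.
Per channel, c → c + 0.59(255 − c):
  R: 24 + 0.59×(255−24) = 24 + 136.29 = 160.29 → 160
  G: 37 + 0.59×(255−37) = 37 + 128.62 = 165.62 → 166
  B: 81 + 102.66 = 183.66 → 184
rgb(160, 166, 184) = #a0a6b8.

#a0a6b8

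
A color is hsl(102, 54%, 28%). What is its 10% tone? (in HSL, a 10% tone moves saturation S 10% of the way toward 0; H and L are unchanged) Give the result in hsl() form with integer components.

S moves 10% from 54 toward 0: 54 − 5.4 = 48.6 → 49.
H and L are unchanged.

hsl(102, 49%, 28%)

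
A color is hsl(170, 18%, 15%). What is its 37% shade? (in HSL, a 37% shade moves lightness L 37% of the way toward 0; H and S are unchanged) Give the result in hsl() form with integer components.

hsl(170, 18%, 9%)

L moves 37% from 15 toward 0: 15 − 5.55 = 9.45 → 9.
H and S are unchanged.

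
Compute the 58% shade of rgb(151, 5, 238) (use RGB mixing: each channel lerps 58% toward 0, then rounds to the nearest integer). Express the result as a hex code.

A 58% shade moves each channel 58% toward 0:
  R: 151 − 87.58 = 63.42 → 63
  G: 5 + 0.58×(0−5) = 5 − 2.9 = 2.1 → 2
  B: 238 + 0.58×(0−238) = 238 − 138.04 = 99.96 → 100
rgb(63, 2, 100) = #3f0264.

#3f0264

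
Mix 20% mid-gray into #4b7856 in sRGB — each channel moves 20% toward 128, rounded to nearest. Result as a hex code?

#4b7856 is rgb(75, 120, 86).
Lerp each channel 20% toward 128:
  R: 75 + 0.2×(128−75) = 75 + 10.6 = 85.6 → 86
  G: 120 + 0.2×(128−120) = 120 + 1.6 = 121.6 → 122
  B: 86 + 8.4 = 94.4 → 94
rgb(86, 122, 94) = #567a5e.

#567a5e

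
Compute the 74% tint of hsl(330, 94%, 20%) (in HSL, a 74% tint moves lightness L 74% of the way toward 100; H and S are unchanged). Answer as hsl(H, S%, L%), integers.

hsl(330, 94%, 79%)

L moves 74% from 20 toward 100: 20 + 59.2 = 79.2 → 79.
H and S are unchanged.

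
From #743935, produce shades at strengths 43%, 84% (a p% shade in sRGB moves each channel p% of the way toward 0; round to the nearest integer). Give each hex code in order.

#743935 is rgb(116, 57, 53).
43%: (116 − 49.88 = 66.12→66, 57 − 24.51 = 32.49→32, 53 − 22.79 = 30.21→30) → #42201E
84%: (116 − 97.44 = 18.56→19, 57 − 47.88 = 9.12→9, 53 − 44.52 = 8.48→8) → #130908

#42201E, #130908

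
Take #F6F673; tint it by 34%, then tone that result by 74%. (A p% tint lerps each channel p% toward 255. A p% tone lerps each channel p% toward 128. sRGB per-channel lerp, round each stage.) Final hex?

#F6F673 is rgb(246, 246, 115).
A 34% tint moves each channel 34% toward 255:
  R: 246 + 3.06 = 249.06 → 249
  G: 246 + 3.06 = 249.06 → 249
  B: 115 + 47.6 = 162.6 → 163
After the tint: rgb(249, 249, 163) = #F9F9A3.
A 74% tone moves each channel 74% toward 128:
  R: 249 + 0.74×(128−249) = 249 − 89.54 = 159.46 → 159
  G: 249 − 89.54 = 159.46 → 159
  B: 163 + 0.74×(128−163) = 163 − 25.9 = 137.1 → 137
rgb(159, 159, 137) = #9F9F89.

#9F9F89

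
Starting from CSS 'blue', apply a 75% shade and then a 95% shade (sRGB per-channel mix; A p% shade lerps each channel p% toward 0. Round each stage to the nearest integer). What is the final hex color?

#000003

CSS blue is rgb(0, 0, 255).
Lerp each channel 75% toward 0:
  R: 0 + 0.75×(0−0) = 0 + 0 = 0 → 0
  G: 0 + 0 = 0 → 0
  B: 255 − 191.25 = 63.75 → 64
After the shade: rgb(0, 0, 64) = #000040.
Lerp each channel 95% toward 0:
  R: 0 + 0.95×(0−0) = 0 + 0 = 0 → 0
  G: 0 + 0.95×(0−0) = 0 + 0 = 0 → 0
  B: 64 − 60.8 = 3.2 → 3
rgb(0, 0, 3) = #000003.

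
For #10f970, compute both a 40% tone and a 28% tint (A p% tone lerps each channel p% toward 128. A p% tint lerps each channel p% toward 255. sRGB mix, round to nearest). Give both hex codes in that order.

#3dc976, #53fb98

#10f970 is rgb(16, 249, 112).
40% tone:
  R: 16 + 0.4×(128−16) = 16 + 44.8 = 60.8 → 61
  G: 249 + 0.4×(128−249) = 249 − 48.4 = 200.6 → 201
  B: 112 + 0.4×(128−112) = 112 + 6.4 = 118.4 → 118
  → #3dc976
28% tint:
  R: 16 + 66.92 = 82.92 → 83
  G: 249 + 0.28×(255−249) = 249 + 1.68 = 250.68 → 251
  B: 112 + 0.28×(255−112) = 112 + 40.04 = 152.04 → 152
  → #53fb98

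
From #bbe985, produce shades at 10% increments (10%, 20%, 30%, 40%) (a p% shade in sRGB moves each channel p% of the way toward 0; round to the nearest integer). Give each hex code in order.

#a8d278, #96ba6a, #83a35d, #708c50

#bbe985 is rgb(187, 233, 133).
10%: (187 − 18.7 = 168.3→168, 233 − 23.3 = 209.7→210, 133 − 13.3 = 119.7→120) → #a8d278
20%: (187 − 37.4 = 149.6→150, 233 − 46.6 = 186.4→186, 133 − 26.6 = 106.4→106) → #96ba6a
30%: (187 − 56.1 = 130.9→131, 233 − 69.9 = 163.1→163, 133 − 39.9 = 93.1→93) → #83a35d
40%: (187 − 74.8 = 112.2→112, 233 − 93.2 = 139.8→140, 133 − 53.2 = 79.8→80) → #708c50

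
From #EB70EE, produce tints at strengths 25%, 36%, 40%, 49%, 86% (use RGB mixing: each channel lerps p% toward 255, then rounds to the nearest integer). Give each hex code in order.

#EB70EE is rgb(235, 112, 238).
25%: (235 + 5 = 240→240, 112 + 35.75 = 147.75→148, 238 + 4.25 = 242.25→242) → #F094F2
36%: (235 + 7.2 = 242.2→242, 112 + 51.48 = 163.48→163, 238 + 6.12 = 244.12→244) → #F2A3F4
40%: (235 + 8 = 243→243, 112 + 57.2 = 169.2→169, 238 + 6.8 = 244.8→245) → #F3A9F5
49%: (235 + 9.8 = 244.8→245, 112 + 70.07 = 182.07→182, 238 + 8.33 = 246.33→246) → #F5B6F6
86%: (235 + 17.2 = 252.2→252, 112 + 122.98 = 234.98→235, 238 + 14.62 = 252.62→253) → #FCEBFD

#F094F2, #F2A3F4, #F3A9F5, #F5B6F6, #FCEBFD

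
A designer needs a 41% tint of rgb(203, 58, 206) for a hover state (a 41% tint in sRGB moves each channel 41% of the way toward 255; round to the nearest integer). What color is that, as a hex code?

Per channel, c → c + 0.41(255 − c):
  R: 203 + 21.32 = 224.32 → 224
  G: 58 + 0.41×(255−58) = 58 + 80.77 = 138.77 → 139
  B: 206 + 20.09 = 226.09 → 226
rgb(224, 139, 226) = #e08be2.

#e08be2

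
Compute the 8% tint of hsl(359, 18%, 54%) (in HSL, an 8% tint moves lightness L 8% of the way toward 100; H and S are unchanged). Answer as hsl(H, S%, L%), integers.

hsl(359, 18%, 58%)

L moves 8% from 54 toward 100: 54 + 3.68 = 57.68 → 58.
H and S are unchanged.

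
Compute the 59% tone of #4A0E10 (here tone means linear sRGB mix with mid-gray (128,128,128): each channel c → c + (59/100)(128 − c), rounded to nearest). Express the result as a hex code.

#6A5152

#4A0E10 is rgb(74, 14, 16).
Lerp each channel 59% toward 128:
  R: 74 + 0.59×(128−74) = 74 + 31.86 = 105.86 → 106
  G: 14 + 67.26 = 81.26 → 81
  B: 16 + 66.08 = 82.08 → 82
rgb(106, 81, 82) = #6A5152.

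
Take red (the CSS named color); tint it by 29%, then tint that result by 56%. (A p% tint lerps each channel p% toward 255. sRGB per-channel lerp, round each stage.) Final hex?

#FFAFAF

CSS red is rgb(255, 0, 0).
Lerp each channel 29% toward 255:
  R: 255 + 0.29×(255−255) = 255 + 0 = 255 → 255
  G: 0 + 0.29×(255−0) = 0 + 73.95 = 73.95 → 74
  B: 0 + 73.95 = 73.95 → 74
After the tint: rgb(255, 74, 74) = #FF4A4A.
Per channel, c → c + 0.56(255 − c):
  R: 255 + 0.56×(255−255) = 255 + 0 = 255 → 255
  G: 74 + 0.56×(255−74) = 74 + 101.36 = 175.36 → 175
  B: 74 + 0.56×(255−74) = 74 + 101.36 = 175.36 → 175
rgb(255, 175, 175) = #FFAFAF.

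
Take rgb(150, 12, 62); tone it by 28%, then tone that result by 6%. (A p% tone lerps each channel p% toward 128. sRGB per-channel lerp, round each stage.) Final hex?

#8F3153

Per channel, c → c + 0.28(128 − c):
  R: 150 − 6.16 = 143.84 → 144
  G: 12 + 32.48 = 44.48 → 44
  B: 62 + 0.28×(128−62) = 62 + 18.48 = 80.48 → 80
After the tone: rgb(144, 44, 80) = #902C50.
Lerp each channel 6% toward 128:
  R: 144 − 0.96 = 143.04 → 143
  G: 44 + 5.04 = 49.04 → 49
  B: 80 + 0.06×(128−80) = 80 + 2.88 = 82.88 → 83
rgb(143, 49, 83) = #8F3153.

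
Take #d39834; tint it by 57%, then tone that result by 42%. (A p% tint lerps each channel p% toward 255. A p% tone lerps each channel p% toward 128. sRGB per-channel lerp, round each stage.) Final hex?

#bfb097

#d39834 is rgb(211, 152, 52).
Per channel, c → c + 0.57(255 − c):
  R: 211 + 0.57×(255−211) = 211 + 25.08 = 236.08 → 236
  G: 152 + 58.71 = 210.71 → 211
  B: 52 + 0.57×(255−52) = 52 + 115.71 = 167.71 → 168
After the tint: rgb(236, 211, 168) = #ecd3a8.
Lerp each channel 42% toward 128:
  R: 236 + 0.42×(128−236) = 236 − 45.36 = 190.64 → 191
  G: 211 + 0.42×(128−211) = 211 − 34.86 = 176.14 → 176
  B: 168 + 0.42×(128−168) = 168 − 16.8 = 151.2 → 151
rgb(191, 176, 151) = #bfb097.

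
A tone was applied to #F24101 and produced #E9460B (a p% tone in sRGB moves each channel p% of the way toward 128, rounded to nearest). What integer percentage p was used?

8%

#F24101 is rgb(242, 65, 1); #E9460B is rgb(233, 70, 11).
On the B channel (widest range): 11 ≈ 1 + (p/100)(128 − 1), so p ≈ 100×(11 − 1)/(128 − 1) = 1000/127 = 7.87.
p = 8 reproduces all three channels after rounding.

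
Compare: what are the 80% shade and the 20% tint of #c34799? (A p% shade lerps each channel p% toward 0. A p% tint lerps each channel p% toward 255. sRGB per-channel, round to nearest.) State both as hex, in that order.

#c34799 is rgb(195, 71, 153).
80% shade:
  R: 195 + 0.8×(0−195) = 195 − 156 = 39 → 39
  G: 71 − 56.8 = 14.2 → 14
  B: 153 − 122.4 = 30.6 → 31
  → #270e1f
20% tint:
  R: 195 + 0.2×(255−195) = 195 + 12 = 207 → 207
  G: 71 + 36.8 = 107.8 → 108
  B: 153 + 0.2×(255−153) = 153 + 20.4 = 173.4 → 173
  → #cf6cad

#270e1f, #cf6cad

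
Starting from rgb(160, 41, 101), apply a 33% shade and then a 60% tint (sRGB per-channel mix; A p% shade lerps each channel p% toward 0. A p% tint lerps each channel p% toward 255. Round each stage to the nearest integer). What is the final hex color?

#C4A4B4

Lerp each channel 33% toward 0:
  R: 160 − 52.8 = 107.2 → 107
  G: 41 + 0.33×(0−41) = 41 − 13.53 = 27.47 → 27
  B: 101 − 33.33 = 67.67 → 68
After the shade: rgb(107, 27, 68) = #6B1B44.
A 60% tint moves each channel 60% toward 255:
  R: 107 + 88.8 = 195.8 → 196
  G: 27 + 0.6×(255−27) = 27 + 136.8 = 163.8 → 164
  B: 68 + 0.6×(255−68) = 68 + 112.2 = 180.2 → 180
rgb(196, 164, 180) = #C4A4B4.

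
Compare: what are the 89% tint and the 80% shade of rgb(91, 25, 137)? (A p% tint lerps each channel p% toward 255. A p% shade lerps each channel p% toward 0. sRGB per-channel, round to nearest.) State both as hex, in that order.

#EDE6F2, #12051B

89% tint:
  R: 91 + 145.96 = 236.96 → 237
  G: 25 + 204.7 = 229.7 → 230
  B: 137 + 0.89×(255−137) = 137 + 105.02 = 242.02 → 242
  → #EDE6F2
80% shade:
  R: 91 + 0.8×(0−91) = 91 − 72.8 = 18.2 → 18
  G: 25 + 0.8×(0−25) = 25 − 20 = 5 → 5
  B: 137 + 0.8×(0−137) = 137 − 109.6 = 27.4 → 27
  → #12051B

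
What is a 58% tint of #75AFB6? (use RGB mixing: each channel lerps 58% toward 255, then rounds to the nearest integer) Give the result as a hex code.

#75AFB6 is rgb(117, 175, 182).
Lerp each channel 58% toward 255:
  R: 117 + 0.58×(255−117) = 117 + 80.04 = 197.04 → 197
  G: 175 + 46.4 = 221.4 → 221
  B: 182 + 42.34 = 224.34 → 224
rgb(197, 221, 224) = #C5DDE0.

#C5DDE0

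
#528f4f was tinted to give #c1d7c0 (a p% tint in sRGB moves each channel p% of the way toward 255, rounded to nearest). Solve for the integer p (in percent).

#528f4f is rgb(82, 143, 79); #c1d7c0 is rgb(193, 215, 192).
On the B channel (widest range): 192 ≈ 79 + (p/100)(255 − 79), so p ≈ 100×(192 − 79)/(255 − 79) = 11300/176 = 64.20.
p = 64 reproduces all three channels after rounding.

64%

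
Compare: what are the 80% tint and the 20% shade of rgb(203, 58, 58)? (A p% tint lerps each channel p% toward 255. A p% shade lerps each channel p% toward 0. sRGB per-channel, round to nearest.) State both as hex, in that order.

80% tint:
  R: 203 + 41.6 = 244.6 → 245
  G: 58 + 157.6 = 215.6 → 216
  B: 58 + 0.8×(255−58) = 58 + 157.6 = 215.6 → 216
  → #f5d8d8
20% shade:
  R: 203 + 0.2×(0−203) = 203 − 40.6 = 162.4 → 162
  G: 58 + 0.2×(0−58) = 58 − 11.6 = 46.4 → 46
  B: 58 + 0.2×(0−58) = 58 − 11.6 = 46.4 → 46
  → #a22e2e

#f5d8d8, #a22e2e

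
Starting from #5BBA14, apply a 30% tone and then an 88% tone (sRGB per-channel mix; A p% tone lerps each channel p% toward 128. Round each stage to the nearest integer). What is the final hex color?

#7D8577

#5BBA14 is rgb(91, 186, 20).
Per channel, c → c + 0.3(128 − c):
  R: 91 + 0.3×(128−91) = 91 + 11.1 = 102.1 → 102
  G: 186 − 17.4 = 168.6 → 169
  B: 20 + 0.3×(128−20) = 20 + 32.4 = 52.4 → 52
After the tone: rgb(102, 169, 52) = #66A934.
Per channel, c → c + 0.88(128 − c):
  R: 102 + 0.88×(128−102) = 102 + 22.88 = 124.88 → 125
  G: 169 + 0.88×(128−169) = 169 − 36.08 = 132.92 → 133
  B: 52 + 66.88 = 118.88 → 119
rgb(125, 133, 119) = #7D8577.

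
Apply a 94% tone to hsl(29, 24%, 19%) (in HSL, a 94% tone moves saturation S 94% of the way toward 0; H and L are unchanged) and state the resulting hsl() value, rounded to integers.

S moves 94% from 24 toward 0: 24 − 22.56 = 1.44 → 1.
H and L are unchanged.

hsl(29, 1%, 19%)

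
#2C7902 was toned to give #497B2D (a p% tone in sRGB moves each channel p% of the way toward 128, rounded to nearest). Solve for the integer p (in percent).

34%

#2C7902 is rgb(44, 121, 2); #497B2D is rgb(73, 123, 45).
On the B channel (widest range): 45 ≈ 2 + (p/100)(128 − 2), so p ≈ 100×(45 − 2)/(128 − 2) = 4300/126 = 34.13.
p = 34 reproduces all three channels after rounding.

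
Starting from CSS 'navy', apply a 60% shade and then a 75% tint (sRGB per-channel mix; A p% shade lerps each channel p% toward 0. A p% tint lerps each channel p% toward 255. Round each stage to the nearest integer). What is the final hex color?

CSS navy is rgb(0, 0, 128).
Lerp each channel 60% toward 0:
  R: 0 + 0 = 0 → 0
  G: 0 + 0.6×(0−0) = 0 + 0 = 0 → 0
  B: 128 − 76.8 = 51.2 → 51
After the shade: rgb(0, 0, 51) = #000033.
Lerp each channel 75% toward 255:
  R: 0 + 191.25 = 191.25 → 191
  G: 0 + 0.75×(255−0) = 0 + 191.25 = 191.25 → 191
  B: 51 + 0.75×(255−51) = 51 + 153 = 204 → 204
rgb(191, 191, 204) = #BFBFCC.

#BFBFCC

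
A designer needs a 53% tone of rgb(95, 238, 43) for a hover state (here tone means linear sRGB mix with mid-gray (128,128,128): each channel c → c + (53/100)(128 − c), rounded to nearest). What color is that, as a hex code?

Per channel, c → c + 0.53(128 − c):
  R: 95 + 17.49 = 112.49 → 112
  G: 238 + 0.53×(128−238) = 238 − 58.3 = 179.7 → 180
  B: 43 + 45.05 = 88.05 → 88
rgb(112, 180, 88) = #70b458.

#70b458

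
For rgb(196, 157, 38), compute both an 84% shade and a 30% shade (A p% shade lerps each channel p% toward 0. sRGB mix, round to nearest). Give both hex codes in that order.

84% shade:
  R: 196 − 164.64 = 31.36 → 31
  G: 157 − 131.88 = 25.12 → 25
  B: 38 − 31.92 = 6.08 → 6
  → #1f1906
30% shade:
  R: 196 − 58.8 = 137.2 → 137
  G: 157 + 0.3×(0−157) = 157 − 47.1 = 109.9 → 110
  B: 38 + 0.3×(0−38) = 38 − 11.4 = 26.6 → 27
  → #896e1b

#1f1906, #896e1b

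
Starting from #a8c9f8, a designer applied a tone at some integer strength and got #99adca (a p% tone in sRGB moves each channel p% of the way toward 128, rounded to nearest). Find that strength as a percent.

#a8c9f8 is rgb(168, 201, 248); #99adca is rgb(153, 173, 202).
On the B channel (widest range): 202 ≈ 248 + (p/100)(128 − 248), so p ≈ 100×(202 − 248)/(128 − 248) = -4600/-120 = 38.33.
p = 38 reproduces all three channels after rounding.

38%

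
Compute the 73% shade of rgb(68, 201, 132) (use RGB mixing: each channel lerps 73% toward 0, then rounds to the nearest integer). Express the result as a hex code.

#123624

Lerp each channel 73% toward 0:
  R: 68 + 0.73×(0−68) = 68 − 49.64 = 18.36 → 18
  G: 201 + 0.73×(0−201) = 201 − 146.73 = 54.27 → 54
  B: 132 + 0.73×(0−132) = 132 − 96.36 = 35.64 → 36
rgb(18, 54, 36) = #123624.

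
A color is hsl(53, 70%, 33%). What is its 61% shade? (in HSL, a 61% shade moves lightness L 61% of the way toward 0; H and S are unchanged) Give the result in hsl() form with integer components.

L moves 61% from 33 toward 0: 33 − 20.13 = 12.87 → 13.
H and S are unchanged.

hsl(53, 70%, 13%)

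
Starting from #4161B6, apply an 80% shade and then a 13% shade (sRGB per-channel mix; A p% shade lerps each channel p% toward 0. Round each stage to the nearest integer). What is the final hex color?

#4161B6 is rgb(65, 97, 182).
An 80% shade moves each channel 80% toward 0:
  R: 65 + 0.8×(0−65) = 65 − 52 = 13 → 13
  G: 97 + 0.8×(0−97) = 97 − 77.6 = 19.4 → 19
  B: 182 − 145.6 = 36.4 → 36
After the shade: rgb(13, 19, 36) = #0D1324.
Per channel, c → c + 0.13(0 − c):
  R: 13 − 1.69 = 11.31 → 11
  G: 19 + 0.13×(0−19) = 19 − 2.47 = 16.53 → 17
  B: 36 − 4.68 = 31.32 → 31
rgb(11, 17, 31) = #0B111F.

#0B111F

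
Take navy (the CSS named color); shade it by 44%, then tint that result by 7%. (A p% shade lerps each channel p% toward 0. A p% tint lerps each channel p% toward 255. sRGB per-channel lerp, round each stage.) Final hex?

CSS navy is rgb(0, 0, 128).
Per channel, c → c + 0.44(0 − c):
  R: 0 + 0.44×(0−0) = 0 + 0 = 0 → 0
  G: 0 + 0.44×(0−0) = 0 + 0 = 0 → 0
  B: 128 + 0.44×(0−128) = 128 − 56.32 = 71.68 → 72
After the shade: rgb(0, 0, 72) = #000048.
A 7% tint moves each channel 7% toward 255:
  R: 0 + 0.07×(255−0) = 0 + 17.85 = 17.85 → 18
  G: 0 + 0.07×(255−0) = 0 + 17.85 = 17.85 → 18
  B: 72 + 12.81 = 84.81 → 85
rgb(18, 18, 85) = #121255.

#121255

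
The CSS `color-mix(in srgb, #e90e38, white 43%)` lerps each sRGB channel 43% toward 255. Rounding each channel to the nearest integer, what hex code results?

#f2768e

#e90e38 is rgb(233, 14, 56).
A 43% tint moves each channel 43% toward 255:
  R: 233 + 9.46 = 242.46 → 242
  G: 14 + 0.43×(255−14) = 14 + 103.63 = 117.63 → 118
  B: 56 + 0.43×(255−56) = 56 + 85.57 = 141.57 → 142
rgb(242, 118, 142) = #f2768e.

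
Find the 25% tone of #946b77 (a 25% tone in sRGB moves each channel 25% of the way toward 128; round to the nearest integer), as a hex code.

#946b77 is rgb(148, 107, 119).
Per channel, c → c + 0.25(128 − c):
  R: 148 − 5 = 143 → 143
  G: 107 + 0.25×(128−107) = 107 + 5.25 = 112.25 → 112
  B: 119 + 2.25 = 121.25 → 121
rgb(143, 112, 121) = #8f7079.

#8f7079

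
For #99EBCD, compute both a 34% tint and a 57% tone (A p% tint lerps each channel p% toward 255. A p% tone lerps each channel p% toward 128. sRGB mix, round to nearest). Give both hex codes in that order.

#BCF2DE, #8BAEA1

#99EBCD is rgb(153, 235, 205).
34% tint:
  R: 153 + 0.34×(255−153) = 153 + 34.68 = 187.68 → 188
  G: 235 + 0.34×(255−235) = 235 + 6.8 = 241.8 → 242
  B: 205 + 0.34×(255−205) = 205 + 17 = 222 → 222
  → #BCF2DE
57% tone:
  R: 153 − 14.25 = 138.75 → 139
  G: 235 − 60.99 = 174.01 → 174
  B: 205 + 0.57×(128−205) = 205 − 43.89 = 161.11 → 161
  → #8BAEA1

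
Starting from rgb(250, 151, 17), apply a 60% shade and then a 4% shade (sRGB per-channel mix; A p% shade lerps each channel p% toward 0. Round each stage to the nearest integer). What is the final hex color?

#603A07

A 60% shade moves each channel 60% toward 0:
  R: 250 − 150 = 100 → 100
  G: 151 + 0.6×(0−151) = 151 − 90.6 = 60.4 → 60
  B: 17 + 0.6×(0−17) = 17 − 10.2 = 6.8 → 7
After the shade: rgb(100, 60, 7) = #643C07.
Per channel, c → c + 0.04(0 − c):
  R: 100 − 4 = 96 → 96
  G: 60 − 2.4 = 57.6 → 58
  B: 7 + 0.04×(0−7) = 7 − 0.28 = 6.72 → 7
rgb(96, 58, 7) = #603A07.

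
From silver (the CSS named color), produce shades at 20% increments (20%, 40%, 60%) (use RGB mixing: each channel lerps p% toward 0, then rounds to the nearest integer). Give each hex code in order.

CSS silver is rgb(192, 192, 192).
20%: (192 − 38.4 = 153.6→154, 192 − 38.4 = 153.6→154, 192 − 38.4 = 153.6→154) → #9A9A9A
40%: (192 − 76.8 = 115.2→115, 192 − 76.8 = 115.2→115, 192 − 76.8 = 115.2→115) → #737373
60%: (192 − 115.2 = 76.8→77, 192 − 115.2 = 76.8→77, 192 − 115.2 = 76.8→77) → #4D4D4D

#9A9A9A, #737373, #4D4D4D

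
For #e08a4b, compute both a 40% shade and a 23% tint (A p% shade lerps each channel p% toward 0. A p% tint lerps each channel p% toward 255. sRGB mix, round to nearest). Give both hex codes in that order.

#86532d, #e7a574

#e08a4b is rgb(224, 138, 75).
40% shade:
  R: 224 − 89.6 = 134.4 → 134
  G: 138 − 55.2 = 82.8 → 83
  B: 75 − 30 = 45 → 45
  → #86532d
23% tint:
  R: 224 + 0.23×(255−224) = 224 + 7.13 = 231.13 → 231
  G: 138 + 26.91 = 164.91 → 165
  B: 75 + 41.4 = 116.4 → 116
  → #e7a574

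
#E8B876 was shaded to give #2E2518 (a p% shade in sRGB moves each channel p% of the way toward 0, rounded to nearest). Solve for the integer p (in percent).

#E8B876 is rgb(232, 184, 118); #2E2518 is rgb(46, 37, 24).
On the R channel (widest range): 46 ≈ 232 + (p/100)(0 − 232), so p ≈ 100×(46 − 232)/(0 − 232) = -18600/-232 = 80.17.
p = 80 reproduces all three channels after rounding.

80%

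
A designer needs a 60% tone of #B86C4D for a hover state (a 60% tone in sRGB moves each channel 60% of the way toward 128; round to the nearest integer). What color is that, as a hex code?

#B86C4D is rgb(184, 108, 77).
Lerp each channel 60% toward 128:
  R: 184 − 33.6 = 150.4 → 150
  G: 108 + 0.6×(128−108) = 108 + 12 = 120 → 120
  B: 77 + 30.6 = 107.6 → 108
rgb(150, 120, 108) = #96786C.

#96786C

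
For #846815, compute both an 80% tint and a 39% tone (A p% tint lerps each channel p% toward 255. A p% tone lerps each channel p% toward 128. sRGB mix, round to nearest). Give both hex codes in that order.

#846815 is rgb(132, 104, 21).
80% tint:
  R: 132 + 0.8×(255−132) = 132 + 98.4 = 230.4 → 230
  G: 104 + 120.8 = 224.8 → 225
  B: 21 + 187.2 = 208.2 → 208
  → #E6E1D0
39% tone:
  R: 132 + 0.39×(128−132) = 132 − 1.56 = 130.44 → 130
  G: 104 + 0.39×(128−104) = 104 + 9.36 = 113.36 → 113
  B: 21 + 0.39×(128−21) = 21 + 41.73 = 62.73 → 63
  → #82713F

#E6E1D0, #82713F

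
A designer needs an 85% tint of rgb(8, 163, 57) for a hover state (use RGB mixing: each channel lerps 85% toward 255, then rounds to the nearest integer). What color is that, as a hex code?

Per channel, c → c + 0.85(255 − c):
  R: 8 + 209.95 = 217.95 → 218
  G: 163 + 78.2 = 241.2 → 241
  B: 57 + 0.85×(255−57) = 57 + 168.3 = 225.3 → 225
rgb(218, 241, 225) = #DAF1E1.

#DAF1E1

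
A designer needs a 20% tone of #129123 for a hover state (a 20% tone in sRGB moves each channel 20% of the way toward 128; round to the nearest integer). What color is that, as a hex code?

#129123 is rgb(18, 145, 35).
A 20% tone moves each channel 20% toward 128:
  R: 18 + 22 = 40 → 40
  G: 145 + 0.2×(128−145) = 145 − 3.4 = 141.6 → 142
  B: 35 + 0.2×(128−35) = 35 + 18.6 = 53.6 → 54
rgb(40, 142, 54) = #288E36.

#288E36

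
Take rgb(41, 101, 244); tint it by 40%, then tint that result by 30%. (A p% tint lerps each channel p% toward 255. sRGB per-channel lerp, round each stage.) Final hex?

#a5bffa

Per channel, c → c + 0.4(255 − c):
  R: 41 + 85.6 = 126.6 → 127
  G: 101 + 0.4×(255−101) = 101 + 61.6 = 162.6 → 163
  B: 244 + 0.4×(255−244) = 244 + 4.4 = 248.4 → 248
After the tint: rgb(127, 163, 248) = #7fa3f8.
Lerp each channel 30% toward 255:
  R: 127 + 0.3×(255−127) = 127 + 38.4 = 165.4 → 165
  G: 163 + 0.3×(255−163) = 163 + 27.6 = 190.6 → 191
  B: 248 + 2.1 = 250.1 → 250
rgb(165, 191, 250) = #a5bffa.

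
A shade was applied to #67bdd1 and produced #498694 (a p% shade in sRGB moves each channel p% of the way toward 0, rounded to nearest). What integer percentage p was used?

#67bdd1 is rgb(103, 189, 209); #498694 is rgb(73, 134, 148).
On the B channel (widest range): 148 ≈ 209 + (p/100)(0 − 209), so p ≈ 100×(148 − 209)/(0 − 209) = -6100/-209 = 29.19.
p = 29 reproduces all three channels after rounding.

29%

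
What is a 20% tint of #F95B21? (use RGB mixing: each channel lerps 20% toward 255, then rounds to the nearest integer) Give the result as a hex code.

#F95B21 is rgb(249, 91, 33).
Lerp each channel 20% toward 255:
  R: 249 + 0.2×(255−249) = 249 + 1.2 = 250.2 → 250
  G: 91 + 0.2×(255−91) = 91 + 32.8 = 123.8 → 124
  B: 33 + 0.2×(255−33) = 33 + 44.4 = 77.4 → 77
rgb(250, 124, 77) = #FA7C4D.

#FA7C4D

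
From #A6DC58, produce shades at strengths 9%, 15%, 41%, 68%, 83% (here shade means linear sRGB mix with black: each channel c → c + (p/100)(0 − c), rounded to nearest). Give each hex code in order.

#A6DC58 is rgb(166, 220, 88).
9%: (166 − 14.94 = 151.06→151, 220 − 19.8 = 200.2→200, 88 − 7.92 = 80.08→80) → #97C850
15%: (166 − 24.9 = 141.1→141, 220 − 33 = 187→187, 88 − 13.2 = 74.8→75) → #8DBB4B
41%: (166 − 68.06 = 97.94→98, 220 − 90.2 = 129.8→130, 88 − 36.08 = 51.92→52) → #628234
68%: (166 − 112.88 = 53.12→53, 220 − 149.6 = 70.4→70, 88 − 59.84 = 28.16→28) → #35461C
83%: (166 − 137.78 = 28.22→28, 220 − 182.6 = 37.4→37, 88 − 73.04 = 14.96→15) → #1C250F

#97C850, #8DBB4B, #628234, #35461C, #1C250F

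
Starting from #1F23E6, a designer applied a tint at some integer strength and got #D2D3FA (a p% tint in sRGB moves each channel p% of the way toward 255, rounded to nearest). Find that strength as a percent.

80%

#1F23E6 is rgb(31, 35, 230); #D2D3FA is rgb(210, 211, 250).
On the R channel (widest range): 210 ≈ 31 + (p/100)(255 − 31), so p ≈ 100×(210 − 31)/(255 − 31) = 17900/224 = 79.91.
p = 80 reproduces all three channels after rounding.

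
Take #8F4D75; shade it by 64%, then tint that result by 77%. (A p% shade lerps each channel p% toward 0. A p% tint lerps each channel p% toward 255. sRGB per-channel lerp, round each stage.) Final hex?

#8F4D75 is rgb(143, 77, 117).
Per channel, c → c + 0.64(0 − c):
  R: 143 + 0.64×(0−143) = 143 − 91.52 = 51.48 → 51
  G: 77 + 0.64×(0−77) = 77 − 49.28 = 27.72 → 28
  B: 117 − 74.88 = 42.12 → 42
After the shade: rgb(51, 28, 42) = #331C2A.
Lerp each channel 77% toward 255:
  R: 51 + 157.08 = 208.08 → 208
  G: 28 + 174.79 = 202.79 → 203
  B: 42 + 164.01 = 206.01 → 206
rgb(208, 203, 206) = #D0CBCE.

#D0CBCE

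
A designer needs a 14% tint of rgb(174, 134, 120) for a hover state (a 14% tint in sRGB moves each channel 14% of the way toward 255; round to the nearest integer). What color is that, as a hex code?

#b9978b

A 14% tint moves each channel 14% toward 255:
  R: 174 + 11.34 = 185.34 → 185
  G: 134 + 16.94 = 150.94 → 151
  B: 120 + 0.14×(255−120) = 120 + 18.9 = 138.9 → 139
rgb(185, 151, 139) = #b9978b.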